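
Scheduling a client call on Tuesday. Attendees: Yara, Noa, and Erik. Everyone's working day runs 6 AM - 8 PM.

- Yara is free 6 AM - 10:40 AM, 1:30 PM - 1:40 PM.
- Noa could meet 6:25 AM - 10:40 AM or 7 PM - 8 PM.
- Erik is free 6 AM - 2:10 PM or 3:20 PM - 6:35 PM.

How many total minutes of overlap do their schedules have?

255

Yara ∩ Noa: 06:25-10:40.
Yara ∩ Noa ∩ Erik: 06:25-10:40.
So the common availability across everyone is 06:25-10:40.
That's a single block of 255 minutes.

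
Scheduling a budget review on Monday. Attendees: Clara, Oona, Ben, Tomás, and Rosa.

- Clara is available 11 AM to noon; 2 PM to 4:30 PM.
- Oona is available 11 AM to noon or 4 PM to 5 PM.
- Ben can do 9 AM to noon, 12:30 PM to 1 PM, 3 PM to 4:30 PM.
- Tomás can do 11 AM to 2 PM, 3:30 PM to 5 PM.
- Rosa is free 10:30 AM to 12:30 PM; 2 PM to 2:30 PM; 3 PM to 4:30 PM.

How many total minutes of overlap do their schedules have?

90

Clara ∩ Oona: 11:00-12:00, 16:00-16:30.
Clara ∩ Oona ∩ Ben: 11:00-12:00, 16:00-16:30.
Clara ∩ Oona ∩ Ben ∩ Tomás: 11:00-12:00, 16:00-16:30.
Clara ∩ Oona ∩ Ben ∩ Tomás ∩ Rosa: 11:00-12:00, 16:00-16:30.
So the common availability across everyone is 11:00-12:00, 16:00-16:30.
Summing the common windows: 60 + 30 = 90 minutes.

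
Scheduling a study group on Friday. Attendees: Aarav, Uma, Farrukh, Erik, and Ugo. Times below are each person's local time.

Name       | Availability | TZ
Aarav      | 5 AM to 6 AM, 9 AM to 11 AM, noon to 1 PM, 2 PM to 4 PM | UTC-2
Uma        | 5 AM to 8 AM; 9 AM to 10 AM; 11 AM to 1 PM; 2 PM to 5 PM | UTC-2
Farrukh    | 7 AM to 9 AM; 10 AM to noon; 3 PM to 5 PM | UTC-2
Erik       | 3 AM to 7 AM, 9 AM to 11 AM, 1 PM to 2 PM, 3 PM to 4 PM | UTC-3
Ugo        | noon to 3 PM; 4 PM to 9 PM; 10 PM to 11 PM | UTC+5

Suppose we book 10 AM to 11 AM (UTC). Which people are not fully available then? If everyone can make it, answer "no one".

Aarav in UTC: 07:00-08:00, 11:00-13:00, 14:00-15:00, 16:00-18:00 (add 2h to convert from UTC-2).
Uma in UTC: 07:00-10:00, 11:00-12:00, 13:00-15:00, 16:00-19:00 (add 2h to convert from UTC-2).
Farrukh in UTC: 09:00-11:00, 12:00-14:00, 17:00-19:00 (add 2h to convert from UTC-2).
Erik in UTC: 06:00-10:00, 12:00-14:00, 16:00-17:00, 18:00-19:00 (add 3h to convert from UTC-3).
Ugo in UTC: 07:00-10:00, 11:00-16:00, 17:00-18:00 (subtract 5h to convert from UTC+5).
Aarav: not fully free for 10:00-11:00. Uma: not fully free for 10:00-11:00. Farrukh: free for 10:00-11:00. Erik: not fully free for 10:00-11:00. Ugo: not fully free for 10:00-11:00.

Aarav, Erik, Ugo, Uma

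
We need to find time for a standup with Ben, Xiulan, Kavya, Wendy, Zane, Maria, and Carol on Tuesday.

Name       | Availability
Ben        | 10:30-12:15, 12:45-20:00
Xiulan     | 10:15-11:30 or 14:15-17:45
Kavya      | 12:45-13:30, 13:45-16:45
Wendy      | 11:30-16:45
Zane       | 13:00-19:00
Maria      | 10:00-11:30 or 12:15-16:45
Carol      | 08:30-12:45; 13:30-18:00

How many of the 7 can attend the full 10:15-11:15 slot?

Xiulan, Maria, and Carol can make the full 10:15-11:15 slot — that's 3.

3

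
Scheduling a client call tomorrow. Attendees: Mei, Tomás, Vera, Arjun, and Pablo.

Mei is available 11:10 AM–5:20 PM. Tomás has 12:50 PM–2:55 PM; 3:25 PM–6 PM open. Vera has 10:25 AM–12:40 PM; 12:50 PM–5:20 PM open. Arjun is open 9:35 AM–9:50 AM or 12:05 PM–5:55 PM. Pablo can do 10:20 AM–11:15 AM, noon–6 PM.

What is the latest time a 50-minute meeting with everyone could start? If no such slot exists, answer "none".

16:30

Mei ∩ Tomás: 12:50-14:55, 15:25-17:20.
Mei ∩ Tomás ∩ Vera: 12:50-14:55, 15:25-17:20.
Mei ∩ Tomás ∩ Vera ∩ Arjun: 12:50-14:55, 15:25-17:20.
Mei ∩ Tomás ∩ Vera ∩ Arjun ∩ Pablo: 12:50-14:55, 15:25-17:20.
The last common window of at least 50 minutes is 15:25-17:20; a 50-minute meeting can start as late as 16:30 and still end by 17:20.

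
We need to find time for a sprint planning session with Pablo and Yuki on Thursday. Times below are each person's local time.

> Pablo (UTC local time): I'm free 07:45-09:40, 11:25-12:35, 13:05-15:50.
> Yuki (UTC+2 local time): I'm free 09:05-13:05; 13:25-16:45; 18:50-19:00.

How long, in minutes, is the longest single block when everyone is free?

115

Pablo in UTC: 07:45-09:40, 11:25-12:35, 13:05-15:50.
Yuki in UTC: 07:05-11:05, 11:25-14:45, 16:50-17:00 (subtract 2h to convert from UTC+2).
Pablo ∩ Yuki: 07:45-09:40, 11:25-12:35, 13:05-14:45.
The longest is 07:45-09:40 at 115 minutes.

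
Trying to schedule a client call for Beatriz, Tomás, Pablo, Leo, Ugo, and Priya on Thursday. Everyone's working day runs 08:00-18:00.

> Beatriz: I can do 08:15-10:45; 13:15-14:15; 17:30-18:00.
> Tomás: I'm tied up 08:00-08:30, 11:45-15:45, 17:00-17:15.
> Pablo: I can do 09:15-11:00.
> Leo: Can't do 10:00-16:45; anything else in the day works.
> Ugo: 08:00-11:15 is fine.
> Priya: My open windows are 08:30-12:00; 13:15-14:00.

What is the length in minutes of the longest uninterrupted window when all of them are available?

45

Beatriz free: 08:15-10:45, 13:15-14:15, 17:30-18:00.
Tomás free: 08:30-11:45, 15:45-17:00, 17:15-18:00 (invert busy blocks within the working day).
Pablo free: 09:15-11:00.
Leo free: 08:00-10:00, 16:45-18:00 (invert busy blocks within the working day).
Ugo free: 08:00-11:15.
Priya free: 08:30-12:00, 13:15-14:00.
Beatriz ∩ Tomás: 08:30-10:45, 17:30-18:00.
Beatriz ∩ Tomás ∩ Pablo: 09:15-10:45.
Beatriz ∩ Tomás ∩ Pablo ∩ Leo: 09:15-10:00.
Beatriz ∩ Tomás ∩ Pablo ∩ Leo ∩ Ugo: 09:15-10:00.
Beatriz ∩ Tomás ∩ Pablo ∩ Leo ∩ Ugo ∩ Priya: 09:15-10:00.
The longest is 09:15-10:00 at 45 minutes.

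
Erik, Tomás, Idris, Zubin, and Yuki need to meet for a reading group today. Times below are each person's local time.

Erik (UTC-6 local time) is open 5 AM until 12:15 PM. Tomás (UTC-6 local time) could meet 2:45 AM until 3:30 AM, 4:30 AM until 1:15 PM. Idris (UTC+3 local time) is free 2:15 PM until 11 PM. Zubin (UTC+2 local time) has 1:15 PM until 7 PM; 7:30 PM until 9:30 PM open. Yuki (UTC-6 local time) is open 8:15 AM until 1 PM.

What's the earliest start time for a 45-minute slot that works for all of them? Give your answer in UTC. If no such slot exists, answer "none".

14:15

Erik in UTC: 11:00-18:15 (add 6h to convert from UTC-6).
Tomás in UTC: 08:45-09:30, 10:30-19:15 (add 6h to convert from UTC-6).
Idris in UTC: 11:15-20:00 (subtract 3h to convert from UTC+3).
Zubin in UTC: 11:15-17:00, 17:30-19:30 (subtract 2h to convert from UTC+2).
Yuki in UTC: 14:15-19:00 (add 6h to convert from UTC-6).
Erik ∩ Tomás: 11:00-18:15.
Erik ∩ Tomás ∩ Idris: 11:15-18:15.
Erik ∩ Tomás ∩ Idris ∩ Zubin: 11:15-17:00, 17:30-18:15.
Erik ∩ Tomás ∩ Idris ∩ Zubin ∩ Yuki: 14:15-17:00, 17:30-18:15.
The first common window of at least 45 minutes is 14:15-17:00, so the earliest start is 14:15.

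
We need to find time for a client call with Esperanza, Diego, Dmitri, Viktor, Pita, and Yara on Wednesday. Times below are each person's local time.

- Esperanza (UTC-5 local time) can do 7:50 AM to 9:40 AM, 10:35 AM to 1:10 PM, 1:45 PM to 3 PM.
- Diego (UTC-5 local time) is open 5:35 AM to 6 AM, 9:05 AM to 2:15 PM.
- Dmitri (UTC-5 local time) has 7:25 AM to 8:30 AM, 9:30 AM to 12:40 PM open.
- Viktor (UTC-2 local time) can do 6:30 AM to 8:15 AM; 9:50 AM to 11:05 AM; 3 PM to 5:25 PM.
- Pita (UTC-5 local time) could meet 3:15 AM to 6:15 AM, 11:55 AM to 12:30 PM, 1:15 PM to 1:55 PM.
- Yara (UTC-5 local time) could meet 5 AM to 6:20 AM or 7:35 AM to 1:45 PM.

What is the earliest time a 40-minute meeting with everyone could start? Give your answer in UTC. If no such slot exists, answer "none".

none

Esperanza in UTC: 12:50-14:40, 15:35-18:10, 18:45-20:00 (add 5h to convert from UTC-5).
Diego in UTC: 10:35-11:00, 14:05-19:15 (add 5h to convert from UTC-5).
Dmitri in UTC: 12:25-13:30, 14:30-17:40 (add 5h to convert from UTC-5).
Viktor in UTC: 08:30-10:15, 11:50-13:05, 17:00-19:25 (add 2h to convert from UTC-2).
Pita in UTC: 08:15-11:15, 16:55-17:30, 18:15-18:55 (add 5h to convert from UTC-5).
Yara in UTC: 10:00-11:20, 12:35-18:45 (add 5h to convert from UTC-5).
Esperanza ∩ Diego: 14:05-14:40, 15:35-18:10, 18:45-19:15.
Esperanza ∩ Diego ∩ Dmitri: 14:30-14:40, 15:35-17:40.
Esperanza ∩ Diego ∩ Dmitri ∩ Viktor: 17:00-17:40.
Esperanza ∩ Diego ∩ Dmitri ∩ Viktor ∩ Pita: 17:00-17:30.
Esperanza ∩ Diego ∩ Dmitri ∩ Viktor ∩ Pita ∩ Yara: 17:00-17:30.
So the common availability across everyone is 17:00-17:30.
No common window is at least 40 minutes long.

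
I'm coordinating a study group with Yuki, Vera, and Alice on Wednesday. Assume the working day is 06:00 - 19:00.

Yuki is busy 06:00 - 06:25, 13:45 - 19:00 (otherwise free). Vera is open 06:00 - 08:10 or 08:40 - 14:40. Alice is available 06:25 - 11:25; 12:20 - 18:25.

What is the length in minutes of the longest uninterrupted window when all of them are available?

Yuki free: 06:25-13:45 (invert busy blocks within the working day).
Vera free: 06:00-08:10, 08:40-14:40.
Alice free: 06:25-11:25, 12:20-18:25.
Yuki ∩ Vera: 06:25-08:10, 08:40-13:45.
Yuki ∩ Vera ∩ Alice: 06:25-08:10, 08:40-11:25, 12:20-13:45.
The longest is 08:40-11:25 at 165 minutes.

165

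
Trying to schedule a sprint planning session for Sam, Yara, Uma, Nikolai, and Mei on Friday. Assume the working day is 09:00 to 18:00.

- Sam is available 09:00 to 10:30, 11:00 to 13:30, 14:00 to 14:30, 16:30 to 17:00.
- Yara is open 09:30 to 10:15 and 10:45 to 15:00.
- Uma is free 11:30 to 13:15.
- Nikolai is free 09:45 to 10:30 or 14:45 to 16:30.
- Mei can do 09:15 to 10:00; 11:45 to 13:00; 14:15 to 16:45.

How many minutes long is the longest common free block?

0

Sam ∩ Yara: 09:30-10:15, 11:00-13:30, 14:00-14:30.
Sam ∩ Yara ∩ Uma: 11:30-13:15.
Sam ∩ Yara ∩ Uma ∩ Nikolai: ∅.
Sam ∩ Yara ∩ Uma ∩ Nikolai ∩ Mei: ∅.
There is no time when everyone is free.
No common window exists, so the longest block is 0 minutes.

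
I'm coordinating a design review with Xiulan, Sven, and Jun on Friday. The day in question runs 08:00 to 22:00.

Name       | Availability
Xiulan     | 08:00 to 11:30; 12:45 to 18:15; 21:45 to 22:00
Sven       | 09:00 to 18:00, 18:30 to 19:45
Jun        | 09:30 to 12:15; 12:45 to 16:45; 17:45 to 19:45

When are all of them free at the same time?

09:30-11:30, 12:45-16:45, 17:45-18:00

Xiulan ∩ Sven: 09:00-11:30, 12:45-18:00.
Xiulan ∩ Sven ∩ Jun: 09:30-11:30, 12:45-16:45, 17:45-18:00.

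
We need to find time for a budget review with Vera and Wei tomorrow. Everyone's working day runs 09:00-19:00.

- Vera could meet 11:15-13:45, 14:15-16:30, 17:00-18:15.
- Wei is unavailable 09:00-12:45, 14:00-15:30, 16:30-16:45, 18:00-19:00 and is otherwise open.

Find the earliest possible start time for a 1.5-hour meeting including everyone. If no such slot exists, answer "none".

none

Vera free: 11:15-13:45, 14:15-16:30, 17:00-18:15.
Wei free: 12:45-14:00, 15:30-16:30, 16:45-18:00 (invert busy blocks within the working day).
Vera ∩ Wei: 12:45-13:45, 15:30-16:30, 17:00-18:00.
No common window is at least 90 minutes long.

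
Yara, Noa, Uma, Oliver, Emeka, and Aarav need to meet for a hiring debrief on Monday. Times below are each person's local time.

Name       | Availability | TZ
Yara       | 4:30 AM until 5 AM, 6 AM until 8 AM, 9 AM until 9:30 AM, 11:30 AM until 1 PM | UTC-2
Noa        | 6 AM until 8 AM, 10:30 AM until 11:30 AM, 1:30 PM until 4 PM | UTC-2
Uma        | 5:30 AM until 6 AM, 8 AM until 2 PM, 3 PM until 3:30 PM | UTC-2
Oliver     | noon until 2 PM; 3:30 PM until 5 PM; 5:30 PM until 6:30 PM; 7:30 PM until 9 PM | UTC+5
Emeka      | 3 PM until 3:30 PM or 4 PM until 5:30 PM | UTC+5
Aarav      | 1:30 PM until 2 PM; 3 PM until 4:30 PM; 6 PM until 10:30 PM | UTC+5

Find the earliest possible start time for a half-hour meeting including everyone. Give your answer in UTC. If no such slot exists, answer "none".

none

Yara in UTC: 06:30-07:00, 08:00-10:00, 11:00-11:30, 13:30-15:00 (add 2h to convert from UTC-2).
Noa in UTC: 08:00-10:00, 12:30-13:30, 15:30-18:00 (add 2h to convert from UTC-2).
Uma in UTC: 07:30-08:00, 10:00-16:00, 17:00-17:30 (add 2h to convert from UTC-2).
Oliver in UTC: 07:00-09:00, 10:30-12:00, 12:30-13:30, 14:30-16:00 (subtract 5h to convert from UTC+5).
Emeka in UTC: 10:00-10:30, 11:00-12:30 (subtract 5h to convert from UTC+5).
Aarav in UTC: 08:30-09:00, 10:00-11:30, 13:00-17:30 (subtract 5h to convert from UTC+5).
Yara ∩ Noa: 08:00-10:00.
Yara ∩ Noa ∩ Uma: ∅.
Yara ∩ Noa ∩ Uma ∩ Oliver: ∅.
Yara ∩ Noa ∩ Uma ∩ Oliver ∩ Emeka: ∅.
Yara ∩ Noa ∩ Uma ∩ Oliver ∩ Emeka ∩ Aarav: ∅.
There is no time when everyone is free.
No common window is at least 30 minutes long.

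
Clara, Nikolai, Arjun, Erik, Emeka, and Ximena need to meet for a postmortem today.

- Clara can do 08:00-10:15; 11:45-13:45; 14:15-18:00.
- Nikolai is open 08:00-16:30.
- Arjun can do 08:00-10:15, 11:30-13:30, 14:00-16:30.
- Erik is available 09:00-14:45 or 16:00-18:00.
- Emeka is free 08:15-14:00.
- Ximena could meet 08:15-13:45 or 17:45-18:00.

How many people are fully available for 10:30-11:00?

Nikolai, Erik, Emeka, and Ximena can make the full 10:30-11:00 slot — that's 4.

4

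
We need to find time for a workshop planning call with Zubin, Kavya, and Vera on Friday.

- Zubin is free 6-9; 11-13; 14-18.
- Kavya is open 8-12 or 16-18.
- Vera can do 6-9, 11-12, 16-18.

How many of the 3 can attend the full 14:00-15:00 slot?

1

Zubin can make the full 14:00-15:00 slot — that's 1.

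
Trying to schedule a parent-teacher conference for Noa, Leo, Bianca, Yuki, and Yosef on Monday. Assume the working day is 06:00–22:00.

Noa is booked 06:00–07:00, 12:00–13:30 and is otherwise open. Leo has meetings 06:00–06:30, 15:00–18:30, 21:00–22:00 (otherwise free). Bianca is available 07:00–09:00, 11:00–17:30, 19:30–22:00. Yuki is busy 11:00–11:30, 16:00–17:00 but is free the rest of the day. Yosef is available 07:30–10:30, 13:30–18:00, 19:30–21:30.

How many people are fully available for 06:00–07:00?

Noa free: 07:00-12:00, 13:30-22:00 (invert busy blocks within the working day).
Leo free: 06:30-15:00, 18:30-21:00 (invert busy blocks within the working day).
Bianca free: 07:00-09:00, 11:00-17:30, 19:30-22:00.
Yuki free: 06:00-11:00, 11:30-16:00, 17:00-22:00 (invert busy blocks within the working day).
Yosef free: 07:30-10:30, 13:30-18:00, 19:30-21:30.
Yuki can make the full 06:00-07:00 slot — that's 1.

1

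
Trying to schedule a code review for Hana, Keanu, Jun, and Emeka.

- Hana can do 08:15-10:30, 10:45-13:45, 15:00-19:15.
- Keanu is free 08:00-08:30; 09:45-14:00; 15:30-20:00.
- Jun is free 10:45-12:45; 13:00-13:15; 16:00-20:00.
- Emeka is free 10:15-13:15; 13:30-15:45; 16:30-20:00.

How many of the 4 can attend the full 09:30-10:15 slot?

1

Hana can make the full 09:30-10:15 slot — that's 1.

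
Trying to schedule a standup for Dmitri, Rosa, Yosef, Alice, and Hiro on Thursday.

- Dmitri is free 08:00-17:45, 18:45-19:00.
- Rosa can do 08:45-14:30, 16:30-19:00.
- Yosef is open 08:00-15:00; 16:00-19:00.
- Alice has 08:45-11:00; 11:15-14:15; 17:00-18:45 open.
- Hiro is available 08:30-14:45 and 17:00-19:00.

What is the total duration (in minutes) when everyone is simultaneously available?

Dmitri ∩ Rosa: 08:45-14:30, 16:30-17:45, 18:45-19:00.
Dmitri ∩ Rosa ∩ Yosef: 08:45-14:30, 16:30-17:45, 18:45-19:00.
Dmitri ∩ Rosa ∩ Yosef ∩ Alice: 08:45-11:00, 11:15-14:15, 17:00-17:45.
Dmitri ∩ Rosa ∩ Yosef ∩ Alice ∩ Hiro: 08:45-11:00, 11:15-14:15, 17:00-17:45.
Summing the common windows: 135 + 180 + 45 = 360 minutes.

360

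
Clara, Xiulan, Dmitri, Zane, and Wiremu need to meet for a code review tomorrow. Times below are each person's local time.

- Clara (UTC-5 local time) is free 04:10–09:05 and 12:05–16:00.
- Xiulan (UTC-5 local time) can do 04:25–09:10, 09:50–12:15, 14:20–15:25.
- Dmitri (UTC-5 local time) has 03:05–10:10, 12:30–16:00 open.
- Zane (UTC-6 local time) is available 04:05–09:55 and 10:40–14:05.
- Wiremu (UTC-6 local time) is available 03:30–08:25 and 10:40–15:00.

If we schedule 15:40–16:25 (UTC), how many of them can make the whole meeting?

1

Clara in UTC: 09:10-14:05, 17:05-21:00 (add 5h to convert from UTC-5).
Xiulan in UTC: 09:25-14:10, 14:50-17:15, 19:20-20:25 (add 5h to convert from UTC-5).
Dmitri in UTC: 08:05-15:10, 17:30-21:00 (add 5h to convert from UTC-5).
Zane in UTC: 10:05-15:55, 16:40-20:05 (add 6h to convert from UTC-6).
Wiremu in UTC: 09:30-14:25, 16:40-21:00 (add 6h to convert from UTC-6).
Xiulan can make the full 15:40-16:25 slot — that's 1.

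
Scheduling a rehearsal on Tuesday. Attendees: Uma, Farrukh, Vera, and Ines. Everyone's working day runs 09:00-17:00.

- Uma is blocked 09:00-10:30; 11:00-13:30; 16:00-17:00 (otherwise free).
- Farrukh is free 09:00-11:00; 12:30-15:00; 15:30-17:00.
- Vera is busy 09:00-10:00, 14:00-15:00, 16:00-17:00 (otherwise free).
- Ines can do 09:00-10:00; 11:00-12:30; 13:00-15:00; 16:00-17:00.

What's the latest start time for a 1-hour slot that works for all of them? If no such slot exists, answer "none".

none

Uma free: 10:30-11:00, 13:30-16:00 (invert busy blocks within the working day).
Farrukh free: 09:00-11:00, 12:30-15:00, 15:30-17:00.
Vera free: 10:00-14:00, 15:00-16:00 (invert busy blocks within the working day).
Ines free: 09:00-10:00, 11:00-12:30, 13:00-15:00, 16:00-17:00.
Uma ∩ Farrukh: 10:30-11:00, 13:30-15:00, 15:30-16:00.
Uma ∩ Farrukh ∩ Vera: 10:30-11:00, 13:30-14:00, 15:30-16:00.
Uma ∩ Farrukh ∩ Vera ∩ Ines: 13:30-14:00.
Those are the intersection windows.
No common window is at least 60 minutes long.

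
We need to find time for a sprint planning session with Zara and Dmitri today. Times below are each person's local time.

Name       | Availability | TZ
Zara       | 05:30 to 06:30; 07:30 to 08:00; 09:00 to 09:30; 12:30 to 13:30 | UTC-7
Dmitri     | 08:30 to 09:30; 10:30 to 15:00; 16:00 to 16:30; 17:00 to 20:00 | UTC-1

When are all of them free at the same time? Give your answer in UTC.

12:30-13:30, 14:30-15:00, 19:30-20:30

Zara in UTC: 12:30-13:30, 14:30-15:00, 16:00-16:30, 19:30-20:30 (add 7h to convert from UTC-7).
Dmitri in UTC: 09:30-10:30, 11:30-16:00, 17:00-17:30, 18:00-21:00 (add 1h to convert from UTC-1).
Zara ∩ Dmitri: 12:30-13:30, 14:30-15:00, 19:30-20:30.
So the common availability across everyone is 12:30-13:30, 14:30-15:00, 19:30-20:30.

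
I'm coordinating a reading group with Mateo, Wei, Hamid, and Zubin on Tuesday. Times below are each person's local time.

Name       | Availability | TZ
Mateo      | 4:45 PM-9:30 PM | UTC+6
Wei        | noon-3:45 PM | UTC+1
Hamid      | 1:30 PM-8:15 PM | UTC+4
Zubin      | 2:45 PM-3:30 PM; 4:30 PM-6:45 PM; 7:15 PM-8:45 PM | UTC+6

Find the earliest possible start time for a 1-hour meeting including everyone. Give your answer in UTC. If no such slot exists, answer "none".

Mateo in UTC: 10:45-15:30 (subtract 6h to convert from UTC+6).
Wei in UTC: 11:00-14:45 (subtract 1h to convert from UTC+1).
Hamid in UTC: 09:30-16:15 (subtract 4h to convert from UTC+4).
Zubin in UTC: 08:45-09:30, 10:30-12:45, 13:15-14:45 (subtract 6h to convert from UTC+6).
Mateo ∩ Wei: 11:00-14:45.
Mateo ∩ Wei ∩ Hamid: 11:00-14:45.
Mateo ∩ Wei ∩ Hamid ∩ Zubin: 11:00-12:45, 13:15-14:45.
The first common window of at least 60 minutes is 11:00-12:45, so the earliest start is 11:00.

11:00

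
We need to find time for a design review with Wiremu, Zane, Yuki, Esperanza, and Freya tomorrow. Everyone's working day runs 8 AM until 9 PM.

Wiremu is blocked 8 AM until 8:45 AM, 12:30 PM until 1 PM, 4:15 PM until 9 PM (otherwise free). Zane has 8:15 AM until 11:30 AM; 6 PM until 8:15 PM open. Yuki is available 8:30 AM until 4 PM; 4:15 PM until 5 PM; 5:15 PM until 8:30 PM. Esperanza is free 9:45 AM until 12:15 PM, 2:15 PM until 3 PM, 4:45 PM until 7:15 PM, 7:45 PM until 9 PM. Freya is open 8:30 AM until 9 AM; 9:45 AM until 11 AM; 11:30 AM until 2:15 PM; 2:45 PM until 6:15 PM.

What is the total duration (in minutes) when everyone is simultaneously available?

Wiremu free: 08:45-12:30, 13:00-16:15 (invert busy blocks within the working day).
Zane free: 08:15-11:30, 18:00-20:15.
Yuki free: 08:30-16:00, 16:15-17:00, 17:15-20:30.
Esperanza free: 09:45-12:15, 14:15-15:00, 16:45-19:15, 19:45-21:00.
Freya free: 08:30-09:00, 09:45-11:00, 11:30-14:15, 14:45-18:15.
Wiremu ∩ Zane: 08:45-11:30.
Wiremu ∩ Zane ∩ Yuki: 08:45-11:30.
Wiremu ∩ Zane ∩ Yuki ∩ Esperanza: 09:45-11:30.
Wiremu ∩ Zane ∩ Yuki ∩ Esperanza ∩ Freya: 09:45-11:00.
That's a single block of 75 minutes.

75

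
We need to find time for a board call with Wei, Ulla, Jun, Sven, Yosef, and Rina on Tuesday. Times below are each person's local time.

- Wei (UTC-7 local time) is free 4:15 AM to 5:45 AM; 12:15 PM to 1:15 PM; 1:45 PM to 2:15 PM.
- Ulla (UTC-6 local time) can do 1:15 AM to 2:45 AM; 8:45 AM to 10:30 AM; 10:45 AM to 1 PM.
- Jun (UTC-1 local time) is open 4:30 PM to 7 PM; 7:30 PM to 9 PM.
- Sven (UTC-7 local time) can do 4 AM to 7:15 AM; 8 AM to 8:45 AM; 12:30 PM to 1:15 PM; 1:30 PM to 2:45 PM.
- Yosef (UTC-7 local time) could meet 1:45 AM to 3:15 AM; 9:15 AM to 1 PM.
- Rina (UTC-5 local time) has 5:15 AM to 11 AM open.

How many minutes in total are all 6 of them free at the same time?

Wei in UTC: 11:15-12:45, 19:15-20:15, 20:45-21:15 (add 7h to convert from UTC-7).
Ulla in UTC: 07:15-08:45, 14:45-16:30, 16:45-19:00 (add 6h to convert from UTC-6).
Jun in UTC: 17:30-20:00, 20:30-22:00 (add 1h to convert from UTC-1).
Sven in UTC: 11:00-14:15, 15:00-15:45, 19:30-20:15, 20:30-21:45 (add 7h to convert from UTC-7).
Yosef in UTC: 08:45-10:15, 16:15-20:00 (add 7h to convert from UTC-7).
Rina in UTC: 10:15-16:00 (add 5h to convert from UTC-5).
Wei ∩ Ulla: ∅.
Wei ∩ Ulla ∩ Jun: ∅.
Wei ∩ Ulla ∩ Jun ∩ Sven: ∅.
Wei ∩ Ulla ∩ Jun ∩ Sven ∩ Yosef: ∅.
Wei ∩ Ulla ∩ Jun ∩ Sven ∩ Yosef ∩ Rina: ∅.
There is no time when everyone is free.
There is no common window, so the total is 0 minutes.

0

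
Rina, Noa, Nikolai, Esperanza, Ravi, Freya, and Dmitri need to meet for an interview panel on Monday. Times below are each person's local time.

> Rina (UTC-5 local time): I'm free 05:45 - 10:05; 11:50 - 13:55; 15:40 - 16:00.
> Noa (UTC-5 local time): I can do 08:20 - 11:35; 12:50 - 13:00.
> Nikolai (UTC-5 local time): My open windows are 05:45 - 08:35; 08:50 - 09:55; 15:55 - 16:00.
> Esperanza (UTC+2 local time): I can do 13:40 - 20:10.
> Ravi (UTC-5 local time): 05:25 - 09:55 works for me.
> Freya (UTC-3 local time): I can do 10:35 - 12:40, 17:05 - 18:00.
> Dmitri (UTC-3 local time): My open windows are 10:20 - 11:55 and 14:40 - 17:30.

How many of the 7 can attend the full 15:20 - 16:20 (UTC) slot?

2

Rina in UTC: 10:45-15:05, 16:50-18:55, 20:40-21:00 (add 5h to convert from UTC-5).
Noa in UTC: 13:20-16:35, 17:50-18:00 (add 5h to convert from UTC-5).
Nikolai in UTC: 10:45-13:35, 13:50-14:55, 20:55-21:00 (add 5h to convert from UTC-5).
Esperanza in UTC: 11:40-18:10 (subtract 2h to convert from UTC+2).
Ravi in UTC: 10:25-14:55 (add 5h to convert from UTC-5).
Freya in UTC: 13:35-15:40, 20:05-21:00 (add 3h to convert from UTC-3).
Dmitri in UTC: 13:20-14:55, 17:40-20:30 (add 3h to convert from UTC-3).
Noa and Esperanza can make the full 15:20-16:20 slot — that's 2.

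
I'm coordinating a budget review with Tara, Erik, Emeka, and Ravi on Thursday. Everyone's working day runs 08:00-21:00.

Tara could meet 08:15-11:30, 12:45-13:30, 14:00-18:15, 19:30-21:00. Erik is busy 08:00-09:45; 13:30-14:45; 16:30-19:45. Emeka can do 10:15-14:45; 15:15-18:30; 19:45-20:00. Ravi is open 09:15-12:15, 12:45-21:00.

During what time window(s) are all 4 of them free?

10:15-11:30, 12:45-13:30, 15:15-16:30, 19:45-20:00

Tara free: 08:15-11:30, 12:45-13:30, 14:00-18:15, 19:30-21:00.
Erik free: 09:45-13:30, 14:45-16:30, 19:45-21:00 (invert busy blocks within the working day).
Emeka free: 10:15-14:45, 15:15-18:30, 19:45-20:00.
Ravi free: 09:15-12:15, 12:45-21:00.
Tara ∩ Erik: 09:45-11:30, 12:45-13:30, 14:45-16:30, 19:45-21:00.
Tara ∩ Erik ∩ Emeka: 10:15-11:30, 12:45-13:30, 15:15-16:30, 19:45-20:00.
Tara ∩ Erik ∩ Emeka ∩ Ravi: 10:15-11:30, 12:45-13:30, 15:15-16:30, 19:45-20:00.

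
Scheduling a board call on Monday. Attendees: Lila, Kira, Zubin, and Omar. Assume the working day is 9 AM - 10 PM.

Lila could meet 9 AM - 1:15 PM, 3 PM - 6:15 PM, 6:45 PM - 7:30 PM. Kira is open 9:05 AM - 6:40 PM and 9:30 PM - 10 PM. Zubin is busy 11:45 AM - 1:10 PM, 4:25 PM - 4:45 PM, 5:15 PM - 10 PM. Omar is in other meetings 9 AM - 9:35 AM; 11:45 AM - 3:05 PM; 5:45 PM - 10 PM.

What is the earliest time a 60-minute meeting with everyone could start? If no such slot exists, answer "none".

09:35

Lila free: 09:00-13:15, 15:00-18:15, 18:45-19:30.
Kira free: 09:05-18:40, 21:30-22:00.
Zubin free: 09:00-11:45, 13:10-16:25, 16:45-17:15 (invert busy blocks within the working day).
Omar free: 09:35-11:45, 15:05-17:45 (invert busy blocks within the working day).
Lila ∩ Kira: 09:05-13:15, 15:00-18:15.
Lila ∩ Kira ∩ Zubin: 09:05-11:45, 13:10-13:15, 15:00-16:25, 16:45-17:15.
Lila ∩ Kira ∩ Zubin ∩ Omar: 09:35-11:45, 15:05-16:25, 16:45-17:15.
The first common window of at least 60 minutes is 09:35-11:45, so the earliest start is 09:35.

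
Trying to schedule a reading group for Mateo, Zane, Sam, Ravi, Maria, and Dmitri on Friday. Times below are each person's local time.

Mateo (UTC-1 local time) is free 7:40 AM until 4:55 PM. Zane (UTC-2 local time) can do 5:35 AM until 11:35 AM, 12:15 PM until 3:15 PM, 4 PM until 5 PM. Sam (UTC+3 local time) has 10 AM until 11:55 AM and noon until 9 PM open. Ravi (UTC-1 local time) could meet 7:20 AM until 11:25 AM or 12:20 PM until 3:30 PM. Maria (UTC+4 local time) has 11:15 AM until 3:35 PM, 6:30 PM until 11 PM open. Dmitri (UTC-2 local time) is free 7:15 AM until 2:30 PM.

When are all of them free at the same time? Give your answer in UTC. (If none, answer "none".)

Mateo in UTC: 08:40-17:55 (add 1h to convert from UTC-1).
Zane in UTC: 07:35-13:35, 14:15-17:15, 18:00-19:00 (add 2h to convert from UTC-2).
Sam in UTC: 07:00-08:55, 09:00-18:00 (subtract 3h to convert from UTC+3).
Ravi in UTC: 08:20-12:25, 13:20-16:30 (add 1h to convert from UTC-1).
Maria in UTC: 07:15-11:35, 14:30-19:00 (subtract 4h to convert from UTC+4).
Dmitri in UTC: 09:15-16:30 (add 2h to convert from UTC-2).
Mateo ∩ Zane: 08:40-13:35, 14:15-17:15.
Mateo ∩ Zane ∩ Sam: 08:40-08:55, 09:00-13:35, 14:15-17:15.
Mateo ∩ Zane ∩ Sam ∩ Ravi: 08:40-08:55, 09:00-12:25, 13:20-13:35, 14:15-16:30.
Mateo ∩ Zane ∩ Sam ∩ Ravi ∩ Maria: 08:40-08:55, 09:00-11:35, 14:30-16:30.
Mateo ∩ Zane ∩ Sam ∩ Ravi ∩ Maria ∩ Dmitri: 09:15-11:35, 14:30-16:30.

09:15-11:35, 14:30-16:30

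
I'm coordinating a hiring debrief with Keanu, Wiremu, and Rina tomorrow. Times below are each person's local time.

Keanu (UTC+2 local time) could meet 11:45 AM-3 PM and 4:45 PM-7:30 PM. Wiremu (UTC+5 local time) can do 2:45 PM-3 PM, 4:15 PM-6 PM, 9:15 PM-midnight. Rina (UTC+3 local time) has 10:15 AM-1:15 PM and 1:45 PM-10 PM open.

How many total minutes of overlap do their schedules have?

Keanu in UTC: 09:45-13:00, 14:45-17:30 (subtract 2h to convert from UTC+2).
Wiremu in UTC: 09:45-10:00, 11:15-13:00, 16:15-19:00 (subtract 5h to convert from UTC+5).
Rina in UTC: 07:15-10:15, 10:45-19:00 (subtract 3h to convert from UTC+3).
Keanu ∩ Wiremu: 09:45-10:00, 11:15-13:00, 16:15-17:30.
Keanu ∩ Wiremu ∩ Rina: 09:45-10:00, 11:15-13:00, 16:15-17:30.
Summing the common windows: 15 + 105 + 75 = 195 minutes.

195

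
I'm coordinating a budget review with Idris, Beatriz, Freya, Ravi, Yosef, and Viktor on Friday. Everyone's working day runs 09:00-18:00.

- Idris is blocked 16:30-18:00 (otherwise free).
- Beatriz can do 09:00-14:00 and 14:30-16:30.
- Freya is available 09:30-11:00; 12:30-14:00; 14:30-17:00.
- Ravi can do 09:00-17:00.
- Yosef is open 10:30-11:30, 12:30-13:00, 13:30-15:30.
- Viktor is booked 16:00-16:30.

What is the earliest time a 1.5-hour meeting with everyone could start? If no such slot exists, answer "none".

Idris free: 09:00-16:30 (invert busy blocks within the working day).
Beatriz free: 09:00-14:00, 14:30-16:30.
Freya free: 09:30-11:00, 12:30-14:00, 14:30-17:00.
Ravi free: 09:00-17:00.
Yosef free: 10:30-11:30, 12:30-13:00, 13:30-15:30.
Viktor free: 09:00-16:00, 16:30-18:00 (invert busy blocks within the working day).
Idris ∩ Beatriz: 09:00-14:00, 14:30-16:30.
Idris ∩ Beatriz ∩ Freya: 09:30-11:00, 12:30-14:00, 14:30-16:30.
Idris ∩ Beatriz ∩ Freya ∩ Ravi: 09:30-11:00, 12:30-14:00, 14:30-16:30.
Idris ∩ Beatriz ∩ Freya ∩ Ravi ∩ Yosef: 10:30-11:00, 12:30-13:00, 13:30-14:00, 14:30-15:30.
Idris ∩ Beatriz ∩ Freya ∩ Ravi ∩ Yosef ∩ Viktor: 10:30-11:00, 12:30-13:00, 13:30-14:00, 14:30-15:30.
So the common availability across everyone is 10:30-11:00, 12:30-13:00, 13:30-14:00, 14:30-15:30.
No common window is at least 90 minutes long.

none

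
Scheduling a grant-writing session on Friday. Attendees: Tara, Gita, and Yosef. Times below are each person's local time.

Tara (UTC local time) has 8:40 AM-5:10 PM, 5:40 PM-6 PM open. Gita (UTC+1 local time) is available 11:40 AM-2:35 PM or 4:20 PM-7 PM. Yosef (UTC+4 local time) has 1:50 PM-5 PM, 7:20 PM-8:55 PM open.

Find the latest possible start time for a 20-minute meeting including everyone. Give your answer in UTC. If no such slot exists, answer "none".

16:35

Tara in UTC: 08:40-17:10, 17:40-18:00.
Gita in UTC: 10:40-13:35, 15:20-18:00 (subtract 1h to convert from UTC+1).
Yosef in UTC: 09:50-13:00, 15:20-16:55 (subtract 4h to convert from UTC+4).
Tara ∩ Gita: 10:40-13:35, 15:20-17:10, 17:40-18:00.
Tara ∩ Gita ∩ Yosef: 10:40-13:00, 15:20-16:55.
The last common window of at least 20 minutes is 15:20-16:55; a 20-minute meeting can start as late as 16:35 and still end by 16:55.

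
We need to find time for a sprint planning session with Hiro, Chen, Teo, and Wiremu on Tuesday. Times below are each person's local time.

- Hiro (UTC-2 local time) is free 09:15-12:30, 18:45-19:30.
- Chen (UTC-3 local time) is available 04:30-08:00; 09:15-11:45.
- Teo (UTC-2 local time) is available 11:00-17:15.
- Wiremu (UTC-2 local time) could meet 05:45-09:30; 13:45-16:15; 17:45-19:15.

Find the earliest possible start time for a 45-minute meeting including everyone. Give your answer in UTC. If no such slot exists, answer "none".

Hiro in UTC: 11:15-14:30, 20:45-21:30 (add 2h to convert from UTC-2).
Chen in UTC: 07:30-11:00, 12:15-14:45 (add 3h to convert from UTC-3).
Teo in UTC: 13:00-19:15 (add 2h to convert from UTC-2).
Wiremu in UTC: 07:45-11:30, 15:45-18:15, 19:45-21:15 (add 2h to convert from UTC-2).
Hiro ∩ Chen: 12:15-14:30.
Hiro ∩ Chen ∩ Teo: 13:00-14:30.
Hiro ∩ Chen ∩ Teo ∩ Wiremu: ∅.
There is no time when everyone is free.
No common window is at least 45 minutes long.

none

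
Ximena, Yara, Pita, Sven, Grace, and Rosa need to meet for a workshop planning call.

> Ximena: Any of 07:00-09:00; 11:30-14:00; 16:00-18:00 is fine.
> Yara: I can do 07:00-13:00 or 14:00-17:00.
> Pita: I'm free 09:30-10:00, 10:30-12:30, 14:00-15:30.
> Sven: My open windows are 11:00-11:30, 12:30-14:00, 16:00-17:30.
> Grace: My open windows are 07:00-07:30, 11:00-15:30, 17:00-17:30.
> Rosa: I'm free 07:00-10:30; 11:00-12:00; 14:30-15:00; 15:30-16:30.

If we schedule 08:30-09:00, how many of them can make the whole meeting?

Ximena, Yara, and Rosa can make the full 08:30-09:00 slot — that's 3.

3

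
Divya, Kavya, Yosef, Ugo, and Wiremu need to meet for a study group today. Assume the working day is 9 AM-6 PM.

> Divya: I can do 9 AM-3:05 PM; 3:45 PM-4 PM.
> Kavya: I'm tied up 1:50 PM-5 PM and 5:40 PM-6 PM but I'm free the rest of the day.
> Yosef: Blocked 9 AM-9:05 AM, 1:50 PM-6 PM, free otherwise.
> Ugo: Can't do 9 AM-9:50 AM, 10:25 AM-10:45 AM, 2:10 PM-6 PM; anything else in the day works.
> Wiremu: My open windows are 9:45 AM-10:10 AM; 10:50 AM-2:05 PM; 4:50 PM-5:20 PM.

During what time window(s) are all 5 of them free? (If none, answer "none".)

Divya free: 09:00-15:05, 15:45-16:00.
Kavya free: 09:00-13:50, 17:00-17:40 (invert busy blocks within the working day).
Yosef free: 09:05-13:50 (invert busy blocks within the working day).
Ugo free: 09:50-10:25, 10:45-14:10 (invert busy blocks within the working day).
Wiremu free: 09:45-10:10, 10:50-14:05, 16:50-17:20.
Divya ∩ Kavya: 09:00-13:50.
Divya ∩ Kavya ∩ Yosef: 09:05-13:50.
Divya ∩ Kavya ∩ Yosef ∩ Ugo: 09:50-10:25, 10:45-13:50.
Divya ∩ Kavya ∩ Yosef ∩ Ugo ∩ Wiremu: 09:50-10:10, 10:50-13:50.

09:50-10:10, 10:50-13:50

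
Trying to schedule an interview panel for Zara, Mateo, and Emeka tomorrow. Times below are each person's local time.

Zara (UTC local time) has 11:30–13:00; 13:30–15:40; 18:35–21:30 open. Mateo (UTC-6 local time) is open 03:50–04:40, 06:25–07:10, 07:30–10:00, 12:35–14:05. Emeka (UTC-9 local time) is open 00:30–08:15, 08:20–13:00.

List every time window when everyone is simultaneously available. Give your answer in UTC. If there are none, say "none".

12:25-13:00, 13:30-15:40, 18:35-20:05

Zara in UTC: 11:30-13:00, 13:30-15:40, 18:35-21:30.
Mateo in UTC: 09:50-10:40, 12:25-13:10, 13:30-16:00, 18:35-20:05 (add 6h to convert from UTC-6).
Emeka in UTC: 09:30-17:15, 17:20-22:00 (add 9h to convert from UTC-9).
Zara ∩ Mateo: 12:25-13:00, 13:30-15:40, 18:35-20:05.
Zara ∩ Mateo ∩ Emeka: 12:25-13:00, 13:30-15:40, 18:35-20:05.
So the common availability across everyone is 12:25-13:00, 13:30-15:40, 18:35-20:05.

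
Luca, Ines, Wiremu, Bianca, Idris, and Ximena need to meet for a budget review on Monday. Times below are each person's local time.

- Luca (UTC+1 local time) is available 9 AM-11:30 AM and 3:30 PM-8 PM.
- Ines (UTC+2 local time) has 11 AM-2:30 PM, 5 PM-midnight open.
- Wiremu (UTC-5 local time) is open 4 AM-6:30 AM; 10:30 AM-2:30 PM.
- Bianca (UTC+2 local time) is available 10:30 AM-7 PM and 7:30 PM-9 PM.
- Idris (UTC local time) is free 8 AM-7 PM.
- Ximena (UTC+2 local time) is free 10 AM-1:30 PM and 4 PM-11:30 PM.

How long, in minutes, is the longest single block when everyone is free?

Luca in UTC: 08:00-10:30, 14:30-19:00 (subtract 1h to convert from UTC+1).
Ines in UTC: 09:00-12:30, 15:00-22:00 (subtract 2h to convert from UTC+2).
Wiremu in UTC: 09:00-11:30, 15:30-19:30 (add 5h to convert from UTC-5).
Bianca in UTC: 08:30-17:00, 17:30-19:00 (subtract 2h to convert from UTC+2).
Idris in UTC: 08:00-19:00.
Ximena in UTC: 08:00-11:30, 14:00-21:30 (subtract 2h to convert from UTC+2).
Luca ∩ Ines: 09:00-10:30, 15:00-19:00.
Luca ∩ Ines ∩ Wiremu: 09:00-10:30, 15:30-19:00.
Luca ∩ Ines ∩ Wiremu ∩ Bianca: 09:00-10:30, 15:30-17:00, 17:30-19:00.
Luca ∩ Ines ∩ Wiremu ∩ Bianca ∩ Idris: 09:00-10:30, 15:30-17:00, 17:30-19:00.
Luca ∩ Ines ∩ Wiremu ∩ Bianca ∩ Idris ∩ Ximena: 09:00-10:30, 15:30-17:00, 17:30-19:00.
The longest is 09:00-10:30 at 90 minutes.

90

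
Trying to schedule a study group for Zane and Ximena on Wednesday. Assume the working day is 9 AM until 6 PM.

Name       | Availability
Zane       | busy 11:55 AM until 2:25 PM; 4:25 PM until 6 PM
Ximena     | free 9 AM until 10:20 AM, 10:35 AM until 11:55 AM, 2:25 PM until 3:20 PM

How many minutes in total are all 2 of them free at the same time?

Zane free: 09:00-11:55, 14:25-16:25 (invert busy blocks within the working day).
Ximena free: 09:00-10:20, 10:35-11:55, 14:25-15:20.
Zane ∩ Ximena: 09:00-10:20, 10:35-11:55, 14:25-15:20.
So the common availability across everyone is 09:00-10:20, 10:35-11:55, 14:25-15:20.
Summing the common windows: 80 + 80 + 55 = 215 minutes.

215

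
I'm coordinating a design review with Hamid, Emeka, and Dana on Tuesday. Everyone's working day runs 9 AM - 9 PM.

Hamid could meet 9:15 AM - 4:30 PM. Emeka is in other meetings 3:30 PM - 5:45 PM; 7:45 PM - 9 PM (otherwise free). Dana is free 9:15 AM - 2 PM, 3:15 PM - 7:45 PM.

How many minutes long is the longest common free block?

Hamid free: 09:15-16:30.
Emeka free: 09:00-15:30, 17:45-19:45 (invert busy blocks within the working day).
Dana free: 09:15-14:00, 15:15-19:45.
Hamid ∩ Emeka: 09:15-15:30.
Hamid ∩ Emeka ∩ Dana: 09:15-14:00, 15:15-15:30.
The longest is 09:15-14:00 at 285 minutes.

285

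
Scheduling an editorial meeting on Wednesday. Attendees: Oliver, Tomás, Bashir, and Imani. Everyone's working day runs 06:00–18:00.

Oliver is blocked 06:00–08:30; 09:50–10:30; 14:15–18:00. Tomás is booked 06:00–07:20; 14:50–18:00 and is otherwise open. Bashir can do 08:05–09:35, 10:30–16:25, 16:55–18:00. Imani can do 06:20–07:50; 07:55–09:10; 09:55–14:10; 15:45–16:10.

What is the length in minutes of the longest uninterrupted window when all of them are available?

220

Oliver free: 08:30-09:50, 10:30-14:15 (invert busy blocks within the working day).
Tomás free: 07:20-14:50 (invert busy blocks within the working day).
Bashir free: 08:05-09:35, 10:30-16:25, 16:55-18:00.
Imani free: 06:20-07:50, 07:55-09:10, 09:55-14:10, 15:45-16:10.
Oliver ∩ Tomás: 08:30-09:50, 10:30-14:15.
Oliver ∩ Tomás ∩ Bashir: 08:30-09:35, 10:30-14:15.
Oliver ∩ Tomás ∩ Bashir ∩ Imani: 08:30-09:10, 10:30-14:10.
The longest is 10:30-14:10 at 220 minutes.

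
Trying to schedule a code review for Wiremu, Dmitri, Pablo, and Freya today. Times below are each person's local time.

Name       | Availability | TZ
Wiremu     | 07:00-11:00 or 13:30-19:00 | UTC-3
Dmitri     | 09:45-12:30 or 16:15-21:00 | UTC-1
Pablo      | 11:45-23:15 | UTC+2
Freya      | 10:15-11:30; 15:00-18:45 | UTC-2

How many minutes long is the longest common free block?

210

Wiremu in UTC: 10:00-14:00, 16:30-22:00 (add 3h to convert from UTC-3).
Dmitri in UTC: 10:45-13:30, 17:15-22:00 (add 1h to convert from UTC-1).
Pablo in UTC: 09:45-21:15 (subtract 2h to convert from UTC+2).
Freya in UTC: 12:15-13:30, 17:00-20:45 (add 2h to convert from UTC-2).
Wiremu ∩ Dmitri: 10:45-13:30, 17:15-22:00.
Wiremu ∩ Dmitri ∩ Pablo: 10:45-13:30, 17:15-21:15.
Wiremu ∩ Dmitri ∩ Pablo ∩ Freya: 12:15-13:30, 17:15-20:45.
Those are the intersection windows.
The longest is 17:15-20:45 at 210 minutes.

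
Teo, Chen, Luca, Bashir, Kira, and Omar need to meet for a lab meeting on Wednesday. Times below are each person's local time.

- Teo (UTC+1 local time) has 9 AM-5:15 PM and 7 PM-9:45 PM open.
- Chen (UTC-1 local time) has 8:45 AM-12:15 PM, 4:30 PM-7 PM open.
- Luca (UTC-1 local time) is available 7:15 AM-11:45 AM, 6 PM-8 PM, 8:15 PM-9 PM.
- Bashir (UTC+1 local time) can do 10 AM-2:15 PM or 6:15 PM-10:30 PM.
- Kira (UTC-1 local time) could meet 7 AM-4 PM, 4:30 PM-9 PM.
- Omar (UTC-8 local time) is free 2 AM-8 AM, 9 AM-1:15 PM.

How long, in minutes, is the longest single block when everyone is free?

Teo in UTC: 08:00-16:15, 18:00-20:45 (subtract 1h to convert from UTC+1).
Chen in UTC: 09:45-13:15, 17:30-20:00 (add 1h to convert from UTC-1).
Luca in UTC: 08:15-12:45, 19:00-21:00, 21:15-22:00 (add 1h to convert from UTC-1).
Bashir in UTC: 09:00-13:15, 17:15-21:30 (subtract 1h to convert from UTC+1).
Kira in UTC: 08:00-17:00, 17:30-22:00 (add 1h to convert from UTC-1).
Omar in UTC: 10:00-16:00, 17:00-21:15 (add 8h to convert from UTC-8).
Teo ∩ Chen: 09:45-13:15, 18:00-20:00.
Teo ∩ Chen ∩ Luca: 09:45-12:45, 19:00-20:00.
Teo ∩ Chen ∩ Luca ∩ Bashir: 09:45-12:45, 19:00-20:00.
Teo ∩ Chen ∩ Luca ∩ Bashir ∩ Kira: 09:45-12:45, 19:00-20:00.
Teo ∩ Chen ∩ Luca ∩ Bashir ∩ Kira ∩ Omar: 10:00-12:45, 19:00-20:00.
Those are the intersection windows.
The longest is 10:00-12:45 at 165 minutes.

165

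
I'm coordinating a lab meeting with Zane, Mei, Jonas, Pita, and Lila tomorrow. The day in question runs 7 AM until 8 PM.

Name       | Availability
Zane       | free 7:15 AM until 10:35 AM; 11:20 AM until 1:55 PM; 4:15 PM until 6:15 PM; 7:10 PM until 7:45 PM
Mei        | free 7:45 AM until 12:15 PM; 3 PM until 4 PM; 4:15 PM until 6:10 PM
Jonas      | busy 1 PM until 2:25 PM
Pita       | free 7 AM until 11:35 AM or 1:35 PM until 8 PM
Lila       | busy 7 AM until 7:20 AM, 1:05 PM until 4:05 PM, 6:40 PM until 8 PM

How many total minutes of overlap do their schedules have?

300

Zane free: 07:15-10:35, 11:20-13:55, 16:15-18:15, 19:10-19:45.
Mei free: 07:45-12:15, 15:00-16:00, 16:15-18:10.
Jonas free: 07:00-13:00, 14:25-20:00 (invert busy blocks within the working day).
Pita free: 07:00-11:35, 13:35-20:00.
Lila free: 07:20-13:05, 16:05-18:40 (invert busy blocks within the working day).
Zane ∩ Mei: 07:45-10:35, 11:20-12:15, 16:15-18:10.
Zane ∩ Mei ∩ Jonas: 07:45-10:35, 11:20-12:15, 16:15-18:10.
Zane ∩ Mei ∩ Jonas ∩ Pita: 07:45-10:35, 11:20-11:35, 16:15-18:10.
Zane ∩ Mei ∩ Jonas ∩ Pita ∩ Lila: 07:45-10:35, 11:20-11:35, 16:15-18:10.
Summing the common windows: 170 + 15 + 115 = 300 minutes.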